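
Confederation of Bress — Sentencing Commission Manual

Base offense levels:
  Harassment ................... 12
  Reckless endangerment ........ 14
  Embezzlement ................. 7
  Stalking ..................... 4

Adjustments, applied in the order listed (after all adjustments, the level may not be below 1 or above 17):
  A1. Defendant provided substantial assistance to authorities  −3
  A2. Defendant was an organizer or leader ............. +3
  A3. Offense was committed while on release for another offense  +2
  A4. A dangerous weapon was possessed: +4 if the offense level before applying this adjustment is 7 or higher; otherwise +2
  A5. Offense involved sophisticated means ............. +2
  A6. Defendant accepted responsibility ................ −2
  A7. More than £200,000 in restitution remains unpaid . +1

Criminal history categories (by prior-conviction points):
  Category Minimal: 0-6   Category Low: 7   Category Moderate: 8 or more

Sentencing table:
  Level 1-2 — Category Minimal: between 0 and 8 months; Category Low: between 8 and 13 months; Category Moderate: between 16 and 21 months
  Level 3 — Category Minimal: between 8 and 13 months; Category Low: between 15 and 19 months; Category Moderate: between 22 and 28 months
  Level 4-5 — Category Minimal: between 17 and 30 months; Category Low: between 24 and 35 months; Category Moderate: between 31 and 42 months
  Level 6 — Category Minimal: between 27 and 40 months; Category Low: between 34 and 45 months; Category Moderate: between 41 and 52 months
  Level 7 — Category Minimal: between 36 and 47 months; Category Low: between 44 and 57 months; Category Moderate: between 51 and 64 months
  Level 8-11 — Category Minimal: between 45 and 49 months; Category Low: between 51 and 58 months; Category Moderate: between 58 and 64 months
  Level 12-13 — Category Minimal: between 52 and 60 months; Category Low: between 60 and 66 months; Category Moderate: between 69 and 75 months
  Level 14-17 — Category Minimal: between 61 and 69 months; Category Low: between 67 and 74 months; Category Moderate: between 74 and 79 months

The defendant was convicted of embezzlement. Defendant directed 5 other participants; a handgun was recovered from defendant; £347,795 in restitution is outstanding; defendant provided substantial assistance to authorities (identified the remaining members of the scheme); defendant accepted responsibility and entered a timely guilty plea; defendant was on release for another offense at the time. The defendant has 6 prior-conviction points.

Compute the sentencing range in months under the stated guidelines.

Base offense level for embezzlement: 7.
A1 applies: 7 − 3 = 4.
A2 applies: 4 + 3 = 7.
A3 applies: 7 + 2 = 9.
A4 applies (level before this adjustment is 9 ≥ 7, so +4): 9 + 4 = 13.
A6 applies: 13 − 2 = 11.
A7 applies: 11 + 1 = 12.
Final offense level: 12.
Criminal history: 6 prior points → Category Minimal (0-6).
Level 12 falls in the 12-13 band.
Grid: Level 12-13 × Category Minimal = 52-60 months.

52-60 months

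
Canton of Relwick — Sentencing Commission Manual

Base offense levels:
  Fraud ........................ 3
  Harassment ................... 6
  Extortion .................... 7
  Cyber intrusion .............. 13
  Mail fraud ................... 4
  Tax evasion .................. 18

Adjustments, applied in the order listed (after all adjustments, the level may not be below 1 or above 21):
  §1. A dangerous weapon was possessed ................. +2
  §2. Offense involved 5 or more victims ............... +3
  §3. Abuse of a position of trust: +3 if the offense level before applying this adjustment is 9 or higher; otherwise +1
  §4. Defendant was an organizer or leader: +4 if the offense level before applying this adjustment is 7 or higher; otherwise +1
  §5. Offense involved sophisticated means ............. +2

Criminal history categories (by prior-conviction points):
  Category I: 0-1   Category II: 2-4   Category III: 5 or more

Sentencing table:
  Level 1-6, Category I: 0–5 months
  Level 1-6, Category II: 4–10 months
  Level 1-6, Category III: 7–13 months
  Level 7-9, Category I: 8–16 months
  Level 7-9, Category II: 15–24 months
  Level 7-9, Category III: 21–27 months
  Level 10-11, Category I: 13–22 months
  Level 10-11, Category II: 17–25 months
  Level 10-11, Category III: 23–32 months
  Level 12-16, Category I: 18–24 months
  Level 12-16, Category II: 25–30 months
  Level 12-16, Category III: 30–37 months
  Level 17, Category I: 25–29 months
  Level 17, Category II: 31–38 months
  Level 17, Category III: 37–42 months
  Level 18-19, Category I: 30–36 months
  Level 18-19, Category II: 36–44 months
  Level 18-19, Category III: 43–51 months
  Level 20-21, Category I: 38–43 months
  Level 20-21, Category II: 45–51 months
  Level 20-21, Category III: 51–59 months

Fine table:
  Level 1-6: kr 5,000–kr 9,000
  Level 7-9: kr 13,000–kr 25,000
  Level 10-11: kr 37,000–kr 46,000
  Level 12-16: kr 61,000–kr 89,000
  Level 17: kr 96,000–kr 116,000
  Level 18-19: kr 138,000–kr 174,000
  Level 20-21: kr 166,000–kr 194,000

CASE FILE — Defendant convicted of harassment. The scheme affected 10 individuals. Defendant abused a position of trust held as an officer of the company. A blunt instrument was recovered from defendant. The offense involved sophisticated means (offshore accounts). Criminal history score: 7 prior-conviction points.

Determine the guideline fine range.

kr 61,000–kr 89,000

Base offense level for harassment: 6.
§1 applies: 6 + 2 = 8.
§2 applies: 8 + 3 = 11.
§3 applies (level before this adjustment is 11 ≥ 9, so +3): 11 + 3 = 14.
§4 does not apply.
§5 applies: 14 + 2 = 16.
Final offense level: 16.
Level 16 falls in the 12-16 band.
Fine table: Level 12-16 → kr 61,000–kr 89,000.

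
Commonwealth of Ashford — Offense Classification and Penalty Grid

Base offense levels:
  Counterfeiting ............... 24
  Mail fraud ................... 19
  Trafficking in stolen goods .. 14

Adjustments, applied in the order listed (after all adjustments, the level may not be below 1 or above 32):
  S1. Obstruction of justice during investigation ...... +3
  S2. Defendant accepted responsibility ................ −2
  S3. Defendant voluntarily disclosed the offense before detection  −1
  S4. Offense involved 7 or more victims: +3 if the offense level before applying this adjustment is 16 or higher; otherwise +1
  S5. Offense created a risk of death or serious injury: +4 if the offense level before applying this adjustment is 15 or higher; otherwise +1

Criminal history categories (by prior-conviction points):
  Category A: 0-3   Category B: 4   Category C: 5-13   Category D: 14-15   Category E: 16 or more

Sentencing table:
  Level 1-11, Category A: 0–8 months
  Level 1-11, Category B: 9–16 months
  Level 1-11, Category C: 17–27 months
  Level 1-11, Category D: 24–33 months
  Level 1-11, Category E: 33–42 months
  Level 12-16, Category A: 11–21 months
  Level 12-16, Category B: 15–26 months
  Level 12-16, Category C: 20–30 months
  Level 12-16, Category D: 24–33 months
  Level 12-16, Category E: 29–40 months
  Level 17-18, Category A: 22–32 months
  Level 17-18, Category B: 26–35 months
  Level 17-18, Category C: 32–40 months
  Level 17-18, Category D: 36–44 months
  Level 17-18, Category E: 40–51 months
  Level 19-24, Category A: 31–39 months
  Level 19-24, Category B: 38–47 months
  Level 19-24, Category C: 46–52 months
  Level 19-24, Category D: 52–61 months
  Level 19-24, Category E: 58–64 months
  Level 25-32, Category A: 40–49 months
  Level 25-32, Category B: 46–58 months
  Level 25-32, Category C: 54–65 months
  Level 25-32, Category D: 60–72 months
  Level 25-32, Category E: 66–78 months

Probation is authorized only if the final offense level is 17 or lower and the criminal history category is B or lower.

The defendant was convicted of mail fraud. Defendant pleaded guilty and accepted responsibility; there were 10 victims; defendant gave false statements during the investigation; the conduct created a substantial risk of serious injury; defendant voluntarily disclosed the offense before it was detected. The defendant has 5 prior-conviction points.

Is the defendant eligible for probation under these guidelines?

Base offense level for mail fraud: 19.
S1 applies: 19 + 3 = 22.
S2 applies: 22 − 2 = 20.
S3 applies: 20 − 1 = 19.
S4 applies (level before this adjustment is 19 ≥ 16, so +3): 19 + 3 = 22.
S5 applies (level before this adjustment is 22 ≥ 15, so +4): 22 + 4 = 26.
Final offense level: 26.
Criminal history: 5 prior points → Category C (5-13).
Level 26 falls in the 25-32 band.
Grid: Level 25-32 × Category C = 54-65 months.
Probation check: level 26 > 17 and category C > B → not eligible.

No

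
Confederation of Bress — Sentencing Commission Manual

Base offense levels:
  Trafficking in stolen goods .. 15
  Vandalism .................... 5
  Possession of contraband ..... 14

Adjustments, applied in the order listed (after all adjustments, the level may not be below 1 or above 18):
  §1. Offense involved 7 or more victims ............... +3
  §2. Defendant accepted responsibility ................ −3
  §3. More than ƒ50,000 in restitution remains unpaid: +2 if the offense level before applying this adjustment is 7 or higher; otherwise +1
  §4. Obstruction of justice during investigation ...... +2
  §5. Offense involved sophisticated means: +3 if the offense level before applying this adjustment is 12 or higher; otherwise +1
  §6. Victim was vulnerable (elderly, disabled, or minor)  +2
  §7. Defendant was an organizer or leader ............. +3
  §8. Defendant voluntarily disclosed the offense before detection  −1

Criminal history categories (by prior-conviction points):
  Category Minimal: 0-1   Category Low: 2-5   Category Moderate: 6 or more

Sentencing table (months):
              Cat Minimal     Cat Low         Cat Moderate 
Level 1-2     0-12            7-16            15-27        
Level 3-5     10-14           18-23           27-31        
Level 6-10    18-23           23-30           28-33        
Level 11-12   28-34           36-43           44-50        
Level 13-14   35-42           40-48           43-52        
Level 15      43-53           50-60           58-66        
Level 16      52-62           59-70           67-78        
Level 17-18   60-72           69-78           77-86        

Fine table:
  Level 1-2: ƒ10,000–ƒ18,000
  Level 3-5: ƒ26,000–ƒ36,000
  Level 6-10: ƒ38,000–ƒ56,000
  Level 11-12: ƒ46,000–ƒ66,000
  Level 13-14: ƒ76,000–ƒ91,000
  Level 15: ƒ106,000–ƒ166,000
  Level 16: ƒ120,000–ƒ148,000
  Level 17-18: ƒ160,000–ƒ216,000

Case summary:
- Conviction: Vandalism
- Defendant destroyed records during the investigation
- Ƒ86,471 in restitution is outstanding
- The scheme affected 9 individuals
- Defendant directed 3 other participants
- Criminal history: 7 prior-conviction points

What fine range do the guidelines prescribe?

ƒ106,000–ƒ166,000

Base offense level for vandalism: 5.
§1 applies: 5 + 3 = 8.
§2 does not apply.
§3 applies (level before this adjustment is 8 ≥ 7, so +2): 8 + 2 = 10.
§4 applies: 10 + 2 = 12.
§5 does not apply.
§6 does not apply.
§7 applies: 12 + 3 = 15.
Final offense level: 15.
Level 15 falls in the 15 band.
Fine table: Level 15 → ƒ106,000–ƒ166,000.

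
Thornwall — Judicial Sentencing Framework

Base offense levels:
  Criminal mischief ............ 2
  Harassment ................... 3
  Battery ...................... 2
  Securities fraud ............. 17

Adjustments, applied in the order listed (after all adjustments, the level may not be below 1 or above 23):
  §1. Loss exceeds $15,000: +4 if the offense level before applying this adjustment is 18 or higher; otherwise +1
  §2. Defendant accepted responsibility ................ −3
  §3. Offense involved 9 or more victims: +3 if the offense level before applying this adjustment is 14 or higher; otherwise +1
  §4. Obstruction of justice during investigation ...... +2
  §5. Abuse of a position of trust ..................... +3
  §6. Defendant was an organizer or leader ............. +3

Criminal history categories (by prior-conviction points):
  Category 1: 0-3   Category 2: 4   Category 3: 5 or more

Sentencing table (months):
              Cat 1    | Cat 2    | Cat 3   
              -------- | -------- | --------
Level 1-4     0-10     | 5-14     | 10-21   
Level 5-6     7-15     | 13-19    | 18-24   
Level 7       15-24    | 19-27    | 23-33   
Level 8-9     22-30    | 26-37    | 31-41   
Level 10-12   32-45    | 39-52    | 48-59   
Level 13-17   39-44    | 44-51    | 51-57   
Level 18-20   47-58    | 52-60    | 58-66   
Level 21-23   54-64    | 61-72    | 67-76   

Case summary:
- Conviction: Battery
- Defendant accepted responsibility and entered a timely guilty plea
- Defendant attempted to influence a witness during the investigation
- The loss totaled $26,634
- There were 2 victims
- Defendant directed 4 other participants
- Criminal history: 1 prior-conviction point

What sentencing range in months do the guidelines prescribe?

Base offense level for battery: 2.
§1 applies (level before this adjustment is 2 < 18, so +1): 2 + 1 = 3.
§2 applies: 3 − 3 = 0.
§4 applies: 0 + 2 = 2.
§5 does not apply.
§6 applies: 2 + 3 = 5.
Final offense level: 5.
Criminal history: 1 prior point → Category 1 (0-3).
Level 5 falls in the 5-6 band.
Grid: Level 5-6 × Category 1 = 7-15 months.

7-15 months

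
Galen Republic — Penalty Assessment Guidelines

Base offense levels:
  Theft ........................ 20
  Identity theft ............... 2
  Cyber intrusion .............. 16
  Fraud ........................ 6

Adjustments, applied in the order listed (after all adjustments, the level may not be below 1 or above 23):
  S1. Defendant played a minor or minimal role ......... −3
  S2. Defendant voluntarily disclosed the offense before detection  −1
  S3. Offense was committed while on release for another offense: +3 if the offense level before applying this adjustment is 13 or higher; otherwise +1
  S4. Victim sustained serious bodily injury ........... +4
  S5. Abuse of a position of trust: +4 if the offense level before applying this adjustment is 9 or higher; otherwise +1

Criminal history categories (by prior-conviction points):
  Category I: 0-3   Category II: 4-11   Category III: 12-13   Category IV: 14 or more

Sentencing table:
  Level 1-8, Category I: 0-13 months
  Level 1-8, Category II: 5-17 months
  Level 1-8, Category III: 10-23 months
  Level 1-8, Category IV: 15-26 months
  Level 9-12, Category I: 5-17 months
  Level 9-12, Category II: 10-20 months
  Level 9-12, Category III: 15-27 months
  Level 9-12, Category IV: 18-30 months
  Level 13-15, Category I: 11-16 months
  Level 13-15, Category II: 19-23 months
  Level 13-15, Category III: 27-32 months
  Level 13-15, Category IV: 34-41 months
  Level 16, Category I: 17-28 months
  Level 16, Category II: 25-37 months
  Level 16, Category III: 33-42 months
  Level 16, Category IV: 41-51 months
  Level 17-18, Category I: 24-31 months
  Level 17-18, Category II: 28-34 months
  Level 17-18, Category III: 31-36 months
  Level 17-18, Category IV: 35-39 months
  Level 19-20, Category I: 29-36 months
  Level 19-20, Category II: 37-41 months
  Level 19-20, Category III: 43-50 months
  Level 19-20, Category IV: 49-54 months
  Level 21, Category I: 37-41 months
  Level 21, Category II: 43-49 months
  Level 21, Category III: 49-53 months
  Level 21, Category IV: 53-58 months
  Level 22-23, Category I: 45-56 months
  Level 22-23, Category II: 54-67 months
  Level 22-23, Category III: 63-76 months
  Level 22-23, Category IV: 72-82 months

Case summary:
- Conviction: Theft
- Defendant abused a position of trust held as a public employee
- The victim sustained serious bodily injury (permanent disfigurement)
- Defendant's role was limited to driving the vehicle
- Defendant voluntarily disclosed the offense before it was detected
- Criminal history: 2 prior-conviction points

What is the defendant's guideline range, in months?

45-56 months

Base offense level for theft: 20.
S1 applies: 20 − 3 = 17.
S2 applies: 17 − 1 = 16.
S4 applies: 16 + 4 = 20.
S5 applies (level before this adjustment is 20 ≥ 9, so +4): 20 + 4 = 24.
Level 24 exceeds the maximum of 23; capped at 23.
Final offense level: 23.
Criminal history: 2 prior points → Category I (0-3).
Level 23 falls in the 22-23 band.
Grid: Level 22-23 × Category I = 45-56 months.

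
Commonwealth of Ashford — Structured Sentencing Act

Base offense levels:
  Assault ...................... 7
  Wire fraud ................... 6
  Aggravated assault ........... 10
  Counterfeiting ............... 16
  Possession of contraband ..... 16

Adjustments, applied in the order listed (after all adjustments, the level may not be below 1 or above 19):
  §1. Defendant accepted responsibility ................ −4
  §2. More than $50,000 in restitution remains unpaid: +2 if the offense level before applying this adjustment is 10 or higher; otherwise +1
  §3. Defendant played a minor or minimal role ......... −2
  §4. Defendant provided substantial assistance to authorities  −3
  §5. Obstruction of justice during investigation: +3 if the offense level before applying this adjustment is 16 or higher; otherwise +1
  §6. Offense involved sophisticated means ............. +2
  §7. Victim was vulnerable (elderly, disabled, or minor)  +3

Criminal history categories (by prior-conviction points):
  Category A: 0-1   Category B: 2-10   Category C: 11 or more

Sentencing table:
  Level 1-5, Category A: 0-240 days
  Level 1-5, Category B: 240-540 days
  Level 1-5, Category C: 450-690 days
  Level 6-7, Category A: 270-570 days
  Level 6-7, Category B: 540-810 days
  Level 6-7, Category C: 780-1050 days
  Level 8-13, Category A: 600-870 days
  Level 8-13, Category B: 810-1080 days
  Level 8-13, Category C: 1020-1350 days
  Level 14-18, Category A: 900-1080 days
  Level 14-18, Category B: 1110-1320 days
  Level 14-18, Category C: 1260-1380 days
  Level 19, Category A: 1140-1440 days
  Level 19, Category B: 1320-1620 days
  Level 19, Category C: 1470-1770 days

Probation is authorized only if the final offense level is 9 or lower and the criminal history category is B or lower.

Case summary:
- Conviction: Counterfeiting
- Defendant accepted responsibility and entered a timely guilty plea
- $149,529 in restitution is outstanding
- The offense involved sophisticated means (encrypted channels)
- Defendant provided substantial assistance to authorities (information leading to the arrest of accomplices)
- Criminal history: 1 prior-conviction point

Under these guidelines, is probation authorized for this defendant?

Base offense level for counterfeiting: 16.
§1 applies: 16 − 4 = 12.
§2 applies (level before this adjustment is 12 ≥ 10, so +2): 12 + 2 = 14.
§3 does not apply.
§4 applies: 14 − 3 = 11.
§6 applies: 11 + 2 = 13.
§7 does not apply.
Final offense level: 13.
Criminal history: 1 prior point → Category A (0-1).
Level 13 falls in the 8-13 band.
Grid: Level 8-13 × Category A = 600-870 days.
Probation check: level 13 > 9 and category A ≤ B → not eligible.

No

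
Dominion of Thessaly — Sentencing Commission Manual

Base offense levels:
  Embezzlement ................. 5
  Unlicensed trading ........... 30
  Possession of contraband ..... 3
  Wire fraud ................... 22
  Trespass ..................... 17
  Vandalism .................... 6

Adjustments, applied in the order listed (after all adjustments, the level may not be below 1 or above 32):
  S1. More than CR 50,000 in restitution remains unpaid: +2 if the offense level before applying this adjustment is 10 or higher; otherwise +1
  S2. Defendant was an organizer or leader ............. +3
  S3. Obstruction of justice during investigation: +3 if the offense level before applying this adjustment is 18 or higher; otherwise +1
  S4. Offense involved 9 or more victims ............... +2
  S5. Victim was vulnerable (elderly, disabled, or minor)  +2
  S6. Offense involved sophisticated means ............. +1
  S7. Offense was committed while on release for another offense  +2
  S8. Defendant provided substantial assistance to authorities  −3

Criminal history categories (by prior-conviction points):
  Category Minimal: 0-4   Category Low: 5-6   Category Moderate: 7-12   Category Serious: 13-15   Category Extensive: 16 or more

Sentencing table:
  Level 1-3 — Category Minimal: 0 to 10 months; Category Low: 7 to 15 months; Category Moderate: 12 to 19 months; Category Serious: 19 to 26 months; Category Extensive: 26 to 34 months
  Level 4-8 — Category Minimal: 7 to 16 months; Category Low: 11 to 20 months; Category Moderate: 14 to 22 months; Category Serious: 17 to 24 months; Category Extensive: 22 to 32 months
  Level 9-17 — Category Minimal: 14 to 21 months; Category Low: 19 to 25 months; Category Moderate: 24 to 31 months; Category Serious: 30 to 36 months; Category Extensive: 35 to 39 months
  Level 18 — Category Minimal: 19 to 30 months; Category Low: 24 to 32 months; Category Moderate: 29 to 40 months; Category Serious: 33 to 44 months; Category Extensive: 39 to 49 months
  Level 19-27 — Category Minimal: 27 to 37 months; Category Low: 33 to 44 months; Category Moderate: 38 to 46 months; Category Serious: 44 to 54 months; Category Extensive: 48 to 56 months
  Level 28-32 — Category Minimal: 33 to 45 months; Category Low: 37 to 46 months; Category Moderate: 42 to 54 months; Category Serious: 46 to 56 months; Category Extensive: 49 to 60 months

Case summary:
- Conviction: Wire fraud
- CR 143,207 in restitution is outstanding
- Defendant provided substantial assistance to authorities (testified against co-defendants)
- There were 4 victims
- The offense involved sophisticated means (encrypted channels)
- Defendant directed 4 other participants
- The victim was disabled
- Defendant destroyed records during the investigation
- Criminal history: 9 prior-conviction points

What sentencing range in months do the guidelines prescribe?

42-54 months

Base offense level for wire fraud: 22.
S1 applies (level before this adjustment is 22 ≥ 10, so +2): 22 + 2 = 24.
S2 applies: 24 + 3 = 27.
S3 applies (level before this adjustment is 27 ≥ 18, so +3): 27 + 3 = 30.
S4 does not apply.
S5 applies: 30 + 2 = 32.
S6 applies: 32 + 1 = 33.
S7 does not apply.
S8 applies: 33 − 3 = 30.
Final offense level: 30.
Criminal history: 9 prior points → Category Moderate (7-12).
Level 30 falls in the 28-32 band.
Grid: Level 28-32 × Category Moderate = 42-54 months.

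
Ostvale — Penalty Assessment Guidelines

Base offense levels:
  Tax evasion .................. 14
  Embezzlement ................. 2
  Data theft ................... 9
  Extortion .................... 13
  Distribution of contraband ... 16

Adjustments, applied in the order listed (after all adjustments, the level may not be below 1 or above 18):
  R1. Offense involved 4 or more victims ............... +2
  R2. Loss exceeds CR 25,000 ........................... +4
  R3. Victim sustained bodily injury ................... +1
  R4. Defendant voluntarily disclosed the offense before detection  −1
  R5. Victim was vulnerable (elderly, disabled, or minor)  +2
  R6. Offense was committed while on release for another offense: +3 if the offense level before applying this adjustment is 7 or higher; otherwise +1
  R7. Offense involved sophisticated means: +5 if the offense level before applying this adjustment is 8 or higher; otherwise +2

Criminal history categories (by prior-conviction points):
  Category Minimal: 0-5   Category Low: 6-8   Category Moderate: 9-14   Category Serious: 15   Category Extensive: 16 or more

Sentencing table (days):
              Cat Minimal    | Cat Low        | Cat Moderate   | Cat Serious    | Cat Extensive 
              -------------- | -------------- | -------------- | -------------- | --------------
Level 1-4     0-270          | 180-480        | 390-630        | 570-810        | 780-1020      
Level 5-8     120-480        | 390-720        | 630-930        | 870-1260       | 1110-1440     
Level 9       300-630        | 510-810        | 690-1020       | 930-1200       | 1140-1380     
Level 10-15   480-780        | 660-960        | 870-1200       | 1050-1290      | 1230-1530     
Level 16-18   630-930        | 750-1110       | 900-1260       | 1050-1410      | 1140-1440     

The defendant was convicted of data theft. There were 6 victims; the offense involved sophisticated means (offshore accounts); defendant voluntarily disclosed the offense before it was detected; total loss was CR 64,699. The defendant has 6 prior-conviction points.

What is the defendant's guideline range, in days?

750-1110 days

Base offense level for data theft: 9.
R1 applies: 9 + 2 = 11.
R2 applies: 11 + 4 = 15.
R3 does not apply.
R4 applies: 15 − 1 = 14.
R7 applies (level before this adjustment is 14 ≥ 8, so +5): 14 + 5 = 19.
Level 19 exceeds the maximum of 18; capped at 18.
Final offense level: 18.
Criminal history: 6 prior points → Category Low (6-8).
Level 18 falls in the 16-18 band.
Grid: Level 16-18 × Category Low = 750-1110 days.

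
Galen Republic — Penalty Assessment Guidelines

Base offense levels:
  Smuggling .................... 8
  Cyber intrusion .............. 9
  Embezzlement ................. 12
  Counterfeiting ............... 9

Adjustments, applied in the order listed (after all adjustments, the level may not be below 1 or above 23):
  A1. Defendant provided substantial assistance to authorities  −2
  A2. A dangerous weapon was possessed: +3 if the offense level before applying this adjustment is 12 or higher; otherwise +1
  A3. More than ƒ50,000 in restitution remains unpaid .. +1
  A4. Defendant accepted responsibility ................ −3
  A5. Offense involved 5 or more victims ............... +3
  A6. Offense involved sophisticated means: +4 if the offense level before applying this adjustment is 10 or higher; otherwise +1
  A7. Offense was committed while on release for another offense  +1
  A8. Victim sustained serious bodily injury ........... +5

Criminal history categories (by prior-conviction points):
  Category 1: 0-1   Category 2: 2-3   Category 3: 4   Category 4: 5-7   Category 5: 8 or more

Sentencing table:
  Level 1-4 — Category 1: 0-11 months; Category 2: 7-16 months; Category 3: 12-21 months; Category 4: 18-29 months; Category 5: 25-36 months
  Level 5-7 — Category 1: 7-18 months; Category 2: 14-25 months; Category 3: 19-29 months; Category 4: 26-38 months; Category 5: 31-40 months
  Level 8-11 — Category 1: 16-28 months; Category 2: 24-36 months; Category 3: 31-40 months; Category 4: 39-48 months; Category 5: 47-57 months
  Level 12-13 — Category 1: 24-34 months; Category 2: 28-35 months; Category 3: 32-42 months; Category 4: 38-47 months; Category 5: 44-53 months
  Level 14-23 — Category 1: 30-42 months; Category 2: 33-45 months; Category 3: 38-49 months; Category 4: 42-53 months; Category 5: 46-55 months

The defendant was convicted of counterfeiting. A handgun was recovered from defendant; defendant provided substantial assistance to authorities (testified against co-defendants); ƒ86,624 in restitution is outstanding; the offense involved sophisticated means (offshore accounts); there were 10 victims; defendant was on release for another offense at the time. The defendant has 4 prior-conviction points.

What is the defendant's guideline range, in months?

38-49 months

Base offense level for counterfeiting: 9.
A1 applies: 9 − 2 = 7.
A2 applies (level before this adjustment is 7 < 12, so +1): 7 + 1 = 8.
A3 applies: 8 + 1 = 9.
A4 does not apply.
A5 applies: 9 + 3 = 12.
A6 applies (level before this adjustment is 12 ≥ 10, so +4): 12 + 4 = 16.
A7 applies: 16 + 1 = 17.
A8 does not apply.
Final offense level: 17.
Criminal history: 4 prior points → Category 3 (4).
Level 17 falls in the 14-23 band.
Grid: Level 14-23 × Category 3 = 38-49 months.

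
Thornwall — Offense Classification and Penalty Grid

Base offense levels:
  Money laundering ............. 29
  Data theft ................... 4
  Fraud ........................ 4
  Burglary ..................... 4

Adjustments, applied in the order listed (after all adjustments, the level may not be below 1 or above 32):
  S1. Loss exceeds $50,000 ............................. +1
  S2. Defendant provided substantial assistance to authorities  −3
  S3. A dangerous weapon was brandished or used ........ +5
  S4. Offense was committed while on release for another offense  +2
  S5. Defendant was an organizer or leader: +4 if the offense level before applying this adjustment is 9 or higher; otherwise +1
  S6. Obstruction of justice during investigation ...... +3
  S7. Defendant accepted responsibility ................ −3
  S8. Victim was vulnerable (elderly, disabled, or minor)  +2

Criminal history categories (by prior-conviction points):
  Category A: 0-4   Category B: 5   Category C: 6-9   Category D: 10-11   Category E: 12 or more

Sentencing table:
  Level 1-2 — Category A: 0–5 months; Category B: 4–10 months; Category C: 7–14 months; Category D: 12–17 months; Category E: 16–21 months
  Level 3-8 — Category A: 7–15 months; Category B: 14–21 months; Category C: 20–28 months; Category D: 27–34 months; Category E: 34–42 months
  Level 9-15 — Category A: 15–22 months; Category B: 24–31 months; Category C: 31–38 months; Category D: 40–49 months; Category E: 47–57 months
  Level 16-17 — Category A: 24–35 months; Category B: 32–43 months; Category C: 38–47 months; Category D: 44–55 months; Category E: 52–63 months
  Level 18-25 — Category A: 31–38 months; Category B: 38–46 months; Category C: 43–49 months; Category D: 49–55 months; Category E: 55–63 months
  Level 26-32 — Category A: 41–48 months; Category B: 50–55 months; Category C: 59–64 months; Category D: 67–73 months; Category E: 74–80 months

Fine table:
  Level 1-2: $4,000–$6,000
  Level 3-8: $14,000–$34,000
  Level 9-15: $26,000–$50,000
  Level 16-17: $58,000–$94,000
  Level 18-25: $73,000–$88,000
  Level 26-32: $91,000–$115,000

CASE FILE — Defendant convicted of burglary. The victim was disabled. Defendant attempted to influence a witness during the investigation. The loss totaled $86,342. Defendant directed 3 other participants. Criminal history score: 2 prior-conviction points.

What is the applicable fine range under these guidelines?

Base offense level for burglary: 4.
S1 applies: 4 + 1 = 5.
S3 does not apply.
S4 does not apply.
S5 applies (level before this adjustment is 5 < 9, so +1): 5 + 1 = 6.
S6 applies: 6 + 3 = 9.
S8 applies: 9 + 2 = 11.
Final offense level: 11.
Level 11 falls in the 9-15 band.
Fine table: Level 9-15 → $26,000–$50,000.

$26,000–$50,000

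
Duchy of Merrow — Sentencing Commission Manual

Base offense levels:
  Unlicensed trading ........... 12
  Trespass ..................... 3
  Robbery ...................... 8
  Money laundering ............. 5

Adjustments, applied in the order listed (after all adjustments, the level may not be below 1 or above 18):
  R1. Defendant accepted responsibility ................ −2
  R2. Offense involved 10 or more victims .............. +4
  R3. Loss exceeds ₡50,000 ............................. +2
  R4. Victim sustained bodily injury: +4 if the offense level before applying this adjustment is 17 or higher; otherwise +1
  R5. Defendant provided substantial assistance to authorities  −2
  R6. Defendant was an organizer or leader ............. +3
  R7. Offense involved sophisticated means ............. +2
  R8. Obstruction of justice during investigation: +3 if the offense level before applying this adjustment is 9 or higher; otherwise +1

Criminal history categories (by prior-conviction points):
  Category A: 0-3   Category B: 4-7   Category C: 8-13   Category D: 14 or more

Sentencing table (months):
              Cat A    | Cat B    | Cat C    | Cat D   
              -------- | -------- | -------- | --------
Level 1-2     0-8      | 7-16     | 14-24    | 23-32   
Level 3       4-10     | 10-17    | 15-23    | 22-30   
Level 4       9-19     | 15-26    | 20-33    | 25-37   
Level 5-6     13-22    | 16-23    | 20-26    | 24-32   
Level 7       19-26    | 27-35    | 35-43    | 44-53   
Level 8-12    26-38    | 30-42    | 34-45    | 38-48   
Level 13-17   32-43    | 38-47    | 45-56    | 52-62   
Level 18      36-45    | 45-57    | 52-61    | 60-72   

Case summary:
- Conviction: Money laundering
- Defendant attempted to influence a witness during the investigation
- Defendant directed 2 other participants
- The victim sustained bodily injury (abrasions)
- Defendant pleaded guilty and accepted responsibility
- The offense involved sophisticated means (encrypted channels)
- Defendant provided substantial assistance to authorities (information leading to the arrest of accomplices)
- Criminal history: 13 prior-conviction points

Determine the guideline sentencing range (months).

34-45 months

Base offense level for money laundering: 5.
R1 applies: 5 − 2 = 3.
R3 does not apply.
R4 applies (level before this adjustment is 3 < 17, so +1): 3 + 1 = 4.
R5 applies: 4 − 2 = 2.
R6 applies: 2 + 3 = 5.
R7 applies: 5 + 2 = 7.
R8 applies (level before this adjustment is 7 < 9, so +1): 7 + 1 = 8.
Final offense level: 8.
Criminal history: 13 prior points → Category C (8-13).
Level 8 falls in the 8-12 band.
Grid: Level 8-12 × Category C = 34-45 months.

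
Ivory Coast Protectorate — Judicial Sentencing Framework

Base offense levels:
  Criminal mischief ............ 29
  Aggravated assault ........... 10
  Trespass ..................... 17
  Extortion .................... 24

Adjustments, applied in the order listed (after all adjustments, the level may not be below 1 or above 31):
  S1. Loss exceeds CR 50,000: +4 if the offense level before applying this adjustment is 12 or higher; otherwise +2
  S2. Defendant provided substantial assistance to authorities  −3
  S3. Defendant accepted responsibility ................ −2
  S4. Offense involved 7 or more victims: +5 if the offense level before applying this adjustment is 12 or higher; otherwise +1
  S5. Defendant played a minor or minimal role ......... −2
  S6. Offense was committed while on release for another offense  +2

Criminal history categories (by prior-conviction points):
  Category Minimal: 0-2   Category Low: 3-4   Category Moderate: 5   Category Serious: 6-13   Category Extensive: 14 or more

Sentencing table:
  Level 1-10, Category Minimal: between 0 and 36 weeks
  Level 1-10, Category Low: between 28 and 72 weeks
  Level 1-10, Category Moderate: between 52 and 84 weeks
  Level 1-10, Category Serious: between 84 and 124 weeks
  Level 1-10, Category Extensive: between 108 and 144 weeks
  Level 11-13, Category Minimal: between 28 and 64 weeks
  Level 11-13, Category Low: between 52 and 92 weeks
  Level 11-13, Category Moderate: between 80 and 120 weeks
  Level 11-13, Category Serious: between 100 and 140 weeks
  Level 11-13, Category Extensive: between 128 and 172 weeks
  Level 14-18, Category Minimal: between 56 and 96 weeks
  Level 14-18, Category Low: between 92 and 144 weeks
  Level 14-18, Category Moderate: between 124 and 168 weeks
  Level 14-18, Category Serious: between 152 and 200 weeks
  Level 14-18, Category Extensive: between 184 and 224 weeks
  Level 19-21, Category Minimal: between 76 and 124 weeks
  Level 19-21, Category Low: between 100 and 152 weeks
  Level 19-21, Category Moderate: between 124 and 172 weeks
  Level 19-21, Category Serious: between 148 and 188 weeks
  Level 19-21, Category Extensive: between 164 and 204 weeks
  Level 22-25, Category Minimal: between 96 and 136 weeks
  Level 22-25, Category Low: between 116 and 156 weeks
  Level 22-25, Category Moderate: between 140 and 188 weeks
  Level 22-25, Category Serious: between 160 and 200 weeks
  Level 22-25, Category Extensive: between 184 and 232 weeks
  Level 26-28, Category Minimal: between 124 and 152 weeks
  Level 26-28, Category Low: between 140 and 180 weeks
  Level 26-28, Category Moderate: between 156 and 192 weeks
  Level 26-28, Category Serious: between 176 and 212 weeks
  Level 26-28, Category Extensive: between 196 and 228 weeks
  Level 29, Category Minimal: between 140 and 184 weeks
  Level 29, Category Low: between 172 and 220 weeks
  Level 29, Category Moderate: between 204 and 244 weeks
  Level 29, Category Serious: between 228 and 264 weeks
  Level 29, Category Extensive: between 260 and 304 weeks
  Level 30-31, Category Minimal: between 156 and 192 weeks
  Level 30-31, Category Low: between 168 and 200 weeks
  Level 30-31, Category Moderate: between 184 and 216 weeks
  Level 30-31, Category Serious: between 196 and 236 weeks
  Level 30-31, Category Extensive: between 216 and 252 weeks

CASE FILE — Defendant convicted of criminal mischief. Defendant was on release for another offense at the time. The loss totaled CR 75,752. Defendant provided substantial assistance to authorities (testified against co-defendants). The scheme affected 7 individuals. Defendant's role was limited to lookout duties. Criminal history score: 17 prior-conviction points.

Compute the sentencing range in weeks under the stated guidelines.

216-252 weeks

Base offense level for criminal mischief: 29.
S1 applies (level before this adjustment is 29 ≥ 12, so +4): 29 + 4 = 33.
S2 applies: 33 − 3 = 30.
S3 does not apply.
S4 applies (level before this adjustment is 30 ≥ 12, so +5): 30 + 5 = 35.
S5 applies: 35 − 2 = 33.
S6 applies: 33 + 2 = 35.
Level 35 exceeds the maximum of 31; capped at 31.
Final offense level: 31.
Criminal history: 17 prior points → Category Extensive (14+).
Level 31 falls in the 30-31 band.
Grid: Level 30-31 × Category Extensive = 216-252 weeks.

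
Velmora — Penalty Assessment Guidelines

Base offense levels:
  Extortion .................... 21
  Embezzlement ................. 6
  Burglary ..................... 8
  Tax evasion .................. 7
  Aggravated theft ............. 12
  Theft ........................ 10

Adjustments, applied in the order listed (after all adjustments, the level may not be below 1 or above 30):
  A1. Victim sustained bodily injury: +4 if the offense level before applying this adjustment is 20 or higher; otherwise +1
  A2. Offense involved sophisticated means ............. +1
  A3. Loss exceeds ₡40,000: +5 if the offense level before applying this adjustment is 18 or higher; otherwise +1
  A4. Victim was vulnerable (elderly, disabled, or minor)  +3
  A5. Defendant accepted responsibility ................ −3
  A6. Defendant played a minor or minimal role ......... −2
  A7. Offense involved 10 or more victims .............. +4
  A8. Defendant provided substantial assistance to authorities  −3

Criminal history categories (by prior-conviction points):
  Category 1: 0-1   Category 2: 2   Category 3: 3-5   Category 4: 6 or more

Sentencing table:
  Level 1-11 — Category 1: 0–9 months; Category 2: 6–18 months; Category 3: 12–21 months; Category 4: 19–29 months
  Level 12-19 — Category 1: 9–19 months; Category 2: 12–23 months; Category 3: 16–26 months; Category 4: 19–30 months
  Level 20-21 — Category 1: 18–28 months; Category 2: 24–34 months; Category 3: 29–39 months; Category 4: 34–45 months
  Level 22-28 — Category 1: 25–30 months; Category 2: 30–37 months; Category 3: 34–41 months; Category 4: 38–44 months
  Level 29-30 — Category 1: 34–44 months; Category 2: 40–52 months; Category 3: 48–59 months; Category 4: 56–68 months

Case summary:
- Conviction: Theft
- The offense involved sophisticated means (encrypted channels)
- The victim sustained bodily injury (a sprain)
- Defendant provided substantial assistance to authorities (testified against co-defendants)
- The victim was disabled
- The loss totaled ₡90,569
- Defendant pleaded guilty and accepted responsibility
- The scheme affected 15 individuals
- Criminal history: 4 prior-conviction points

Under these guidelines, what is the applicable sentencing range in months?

Base offense level for theft: 10.
A1 applies (level before this adjustment is 10 < 20, so +1): 10 + 1 = 11.
A2 applies: 11 + 1 = 12.
A3 applies (level before this adjustment is 12 < 18, so +1): 12 + 1 = 13.
A4 applies: 13 + 3 = 16.
A5 applies: 16 − 3 = 13.
A6 does not apply.
A7 applies: 13 + 4 = 17.
A8 applies: 17 − 3 = 14.
Final offense level: 14.
Criminal history: 4 prior points → Category 3 (3-5).
Level 14 falls in the 12-19 band.
Grid: Level 12-19 × Category 3 = 16-26 months.

16-26 months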